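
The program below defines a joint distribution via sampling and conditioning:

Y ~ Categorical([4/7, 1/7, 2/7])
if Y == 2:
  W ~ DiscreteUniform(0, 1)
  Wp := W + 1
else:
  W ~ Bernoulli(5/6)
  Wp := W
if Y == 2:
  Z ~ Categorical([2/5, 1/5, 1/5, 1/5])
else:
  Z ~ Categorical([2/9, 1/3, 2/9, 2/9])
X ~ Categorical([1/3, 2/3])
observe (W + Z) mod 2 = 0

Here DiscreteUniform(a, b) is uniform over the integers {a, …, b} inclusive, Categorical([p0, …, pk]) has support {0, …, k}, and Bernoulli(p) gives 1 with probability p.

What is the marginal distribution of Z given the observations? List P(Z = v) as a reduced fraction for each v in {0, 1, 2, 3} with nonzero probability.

P(Z=0) = 158/995, P(Z=1) = 429/995, P(Z=2) = 104/995, P(Z=3) = 304/995

Enumerate traces; 24 have nonzero weight after conditioning:
  (Y=0, W=0, Z=0, X=0) weight 4/567
  (Y=0, W=0, Z=0, X=1) weight 8/567
  (Y=0, W=0, Z=2, X=0) weight 4/567
  (Y=0, W=0, Z=2, X=1) weight 8/567
  (Y=0, W=1, Z=1, X=0) weight 10/189
  (Y=0, W=1, Z=1, X=1) weight 20/189
  (Y=0, W=1, Z=3, X=0) weight 20/567
  (Y=0, W=1, Z=3, X=1) weight 40/567
  … 16 more
Group by Z:
  weight(Z=0) = 79/945
  weight(Z=1) = 143/630
  weight(Z=2) = 52/945
  weight(Z=3) = 152/945
Total weight = 79/945 + 143/630 + 52/945 + 152/945 = 199/378
P(Z=0 | obs) = 79/945 / 199/378 = 158/995
P(Z=1 | obs) = 143/630 / 199/378 = 429/995
P(Z=2 | obs) = 52/945 / 199/378 = 104/995
P(Z=3 | obs) = 152/945 / 199/378 = 304/995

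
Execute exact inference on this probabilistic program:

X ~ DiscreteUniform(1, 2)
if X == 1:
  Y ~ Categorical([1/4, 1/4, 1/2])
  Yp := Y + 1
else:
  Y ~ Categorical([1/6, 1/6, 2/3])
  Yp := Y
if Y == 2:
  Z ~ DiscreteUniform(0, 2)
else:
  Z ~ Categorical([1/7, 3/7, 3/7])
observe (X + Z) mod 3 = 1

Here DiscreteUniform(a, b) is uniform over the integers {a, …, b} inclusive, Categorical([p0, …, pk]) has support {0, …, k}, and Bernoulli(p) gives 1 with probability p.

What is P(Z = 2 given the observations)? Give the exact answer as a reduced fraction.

P(Z = 2 | obs) = 23/38

Enumerate traces; 6 have nonzero weight after conditioning:
  (X=1, Y=0, Z=0) weight 1/56
  (X=1, Y=1, Z=0) weight 1/56
  (X=1, Y=2, Z=0) weight 1/12
  (X=2, Y=0, Z=2) weight 1/28
  (X=2, Y=1, Z=2) weight 1/28
  (X=2, Y=2, Z=2) weight 1/9
Group by Z:
  weight(Z=0) = 5/42
  weight(Z=2) = 23/126
Total weight = 5/42 + 23/126 = 19/63
P(Z=0 | obs) = 5/42 / 19/63 = 15/38
P(Z=2 | obs) = 23/126 / 19/63 = 23/38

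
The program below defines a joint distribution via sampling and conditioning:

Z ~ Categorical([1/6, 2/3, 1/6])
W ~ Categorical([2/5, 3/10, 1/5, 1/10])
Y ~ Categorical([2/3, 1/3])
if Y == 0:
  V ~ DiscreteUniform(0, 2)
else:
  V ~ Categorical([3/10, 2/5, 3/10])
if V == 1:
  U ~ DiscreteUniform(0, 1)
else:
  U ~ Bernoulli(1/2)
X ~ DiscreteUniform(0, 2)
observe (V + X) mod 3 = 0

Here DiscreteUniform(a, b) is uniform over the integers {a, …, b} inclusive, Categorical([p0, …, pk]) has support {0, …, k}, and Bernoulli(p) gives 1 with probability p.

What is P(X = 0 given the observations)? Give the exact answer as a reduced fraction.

P(X = 0 | obs) = 29/90

Enumerate traces; 144 have nonzero weight after conditioning:
  (Z=0, W=0, Y=0, V=0, U=0, X=0) weight 1/405
  (Z=0, W=0, Y=0, V=0, U=1, X=0) weight 1/405
  (Z=0, W=0, Y=0, V=1, U=0, X=2) weight 1/405
  (Z=0, W=0, Y=0, V=1, U=1, X=2) weight 1/405
  (Z=0, W=0, Y=0, V=2, U=0, X=1) weight 1/405
  (Z=0, W=0, Y=0, V=2, U=1, X=1) weight 1/405
  (Z=0, W=0, Y=1, V=0, U=0, X=0) weight 1/900
  (Z=0, W=0, Y=1, V=0, U=1, X=0) weight 1/900
  … 136 more
Group by X:
  weight(X=0) = 29/270
  weight(X=1) = 29/270
  weight(X=2) = 16/135
Total weight = 29/270 + 29/270 + 16/135 = 1/3
P(X=0 | obs) = 29/270 / 1/3 = 29/90
P(X=1 | obs) = 29/270 / 1/3 = 29/90
P(X=2 | obs) = 16/135 / 1/3 = 16/45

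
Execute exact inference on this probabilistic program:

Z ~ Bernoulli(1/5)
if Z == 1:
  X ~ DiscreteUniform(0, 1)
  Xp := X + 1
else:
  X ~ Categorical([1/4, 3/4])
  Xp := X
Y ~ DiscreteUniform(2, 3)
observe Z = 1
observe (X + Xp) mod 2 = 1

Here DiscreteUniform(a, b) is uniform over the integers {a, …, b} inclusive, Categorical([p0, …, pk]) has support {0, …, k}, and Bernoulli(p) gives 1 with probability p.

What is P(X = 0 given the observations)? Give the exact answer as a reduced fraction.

Enumerate traces; 4 have nonzero weight after conditioning:
  (Z=1, X=0, Y=2) weight 1/20
  (Z=1, X=0, Y=3) weight 1/20
  (Z=1, X=1, Y=2) weight 1/20
  (Z=1, X=1, Y=3) weight 1/20
Group by X:
  weight(X=0) = 1/10
  weight(X=1) = 1/10
Total weight = 1/10 + 1/10 = 1/5
P(X=0 | obs) = 1/10 / 1/5 = 1/2
P(X=1 | obs) = 1/10 / 1/5 = 1/2

P(X = 0 | obs) = 1/2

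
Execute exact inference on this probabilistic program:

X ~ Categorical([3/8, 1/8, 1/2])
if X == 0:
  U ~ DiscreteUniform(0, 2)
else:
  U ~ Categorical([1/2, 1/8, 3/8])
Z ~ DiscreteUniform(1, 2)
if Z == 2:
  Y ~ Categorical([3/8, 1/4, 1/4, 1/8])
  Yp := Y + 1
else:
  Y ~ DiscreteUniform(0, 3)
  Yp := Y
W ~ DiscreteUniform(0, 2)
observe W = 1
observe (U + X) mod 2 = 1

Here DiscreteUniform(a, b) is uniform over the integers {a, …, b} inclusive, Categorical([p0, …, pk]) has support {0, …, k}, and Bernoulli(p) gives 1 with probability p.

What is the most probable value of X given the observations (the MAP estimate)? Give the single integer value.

Enumerate traces; 32 have nonzero weight after conditioning:
  (X=0, U=1, Z=1, Y=0, W=1) weight 1/192
  (X=0, U=1, Z=1, Y=1, W=1) weight 1/192
  (X=0, U=1, Z=1, Y=2, W=1) weight 1/192
  (X=0, U=1, Z=1, Y=3, W=1) weight 1/192
  (X=0, U=1, Z=2, Y=0, W=1) weight 1/128
  (X=0, U=1, Z=2, Y=1, W=1) weight 1/192
  (X=0, U=1, Z=2, Y=2, W=1) weight 1/192
  (X=0, U=1, Z=2, Y=3, W=1) weight 1/384
  (X=1, U=0, Z=1, Y=0, W=1) weight 1/384
  (X=2, U=1, Z=1, Y=0, W=1) weight 1/384
  … 22 more
Group by X:
  weight(X=0) = 1/24
  weight(X=1) = 7/192
  weight(X=2) = 1/48
Total weight = 1/24 + 7/192 + 1/48 = 19/192
P(X=0 | obs) = 1/24 / 19/192 = 8/19
P(X=1 | obs) = 7/192 / 19/192 = 7/19
P(X=2 | obs) = 1/48 / 19/192 = 4/19
argmax = 0

argmax_v P(X = v | obs) = 0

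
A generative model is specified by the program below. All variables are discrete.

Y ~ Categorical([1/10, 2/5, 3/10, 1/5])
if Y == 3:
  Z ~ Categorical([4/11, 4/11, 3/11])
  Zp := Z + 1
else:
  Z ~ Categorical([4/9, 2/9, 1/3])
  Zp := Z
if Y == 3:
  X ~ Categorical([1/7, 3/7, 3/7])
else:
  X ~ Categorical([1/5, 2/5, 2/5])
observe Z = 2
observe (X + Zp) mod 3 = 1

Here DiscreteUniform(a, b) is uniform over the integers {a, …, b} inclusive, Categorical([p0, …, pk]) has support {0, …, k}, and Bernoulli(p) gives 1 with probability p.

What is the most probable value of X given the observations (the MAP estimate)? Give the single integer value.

Enumerate traces; 4 have nonzero weight after conditioning:
  (Y=0, Z=2, X=2) weight 1/75
  (Y=1, Z=2, X=2) weight 4/75
  (Y=2, Z=2, X=2) weight 1/25
  (Y=3, Z=2, X=1) weight 9/385
Group by X:
  weight(X=1) = 9/385
  weight(X=2) = 8/75
Total weight = 9/385 + 8/75 = 751/5775
P(X=1 | obs) = 9/385 / 751/5775 = 135/751
P(X=2 | obs) = 8/75 / 751/5775 = 616/751
argmax = 2

argmax_v P(X = v | obs) = 2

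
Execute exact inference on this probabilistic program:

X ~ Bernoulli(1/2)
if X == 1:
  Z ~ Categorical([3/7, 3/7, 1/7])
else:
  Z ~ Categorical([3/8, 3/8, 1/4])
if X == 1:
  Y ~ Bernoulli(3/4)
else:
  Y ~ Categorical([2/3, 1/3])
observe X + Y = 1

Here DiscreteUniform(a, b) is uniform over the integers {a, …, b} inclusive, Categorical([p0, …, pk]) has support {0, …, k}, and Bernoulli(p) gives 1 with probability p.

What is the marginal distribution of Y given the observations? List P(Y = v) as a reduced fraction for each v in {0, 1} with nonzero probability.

P(Y=0) = 3/7, P(Y=1) = 4/7

Enumerate traces; 6 have nonzero weight after conditioning:
  (X=0, Z=0, Y=1) weight 1/16
  (X=0, Z=1, Y=1) weight 1/16
  (X=0, Z=2, Y=1) weight 1/24
  (X=1, Z=0, Y=0) weight 3/56
  (X=1, Z=1, Y=0) weight 3/56
  (X=1, Z=2, Y=0) weight 1/56
Group by Y:
  weight(Y=0) = 1/8
  weight(Y=1) = 1/6
Total weight = 1/8 + 1/6 = 7/24
P(Y=0 | obs) = 1/8 / 7/24 = 3/7
P(Y=1 | obs) = 1/6 / 7/24 = 4/7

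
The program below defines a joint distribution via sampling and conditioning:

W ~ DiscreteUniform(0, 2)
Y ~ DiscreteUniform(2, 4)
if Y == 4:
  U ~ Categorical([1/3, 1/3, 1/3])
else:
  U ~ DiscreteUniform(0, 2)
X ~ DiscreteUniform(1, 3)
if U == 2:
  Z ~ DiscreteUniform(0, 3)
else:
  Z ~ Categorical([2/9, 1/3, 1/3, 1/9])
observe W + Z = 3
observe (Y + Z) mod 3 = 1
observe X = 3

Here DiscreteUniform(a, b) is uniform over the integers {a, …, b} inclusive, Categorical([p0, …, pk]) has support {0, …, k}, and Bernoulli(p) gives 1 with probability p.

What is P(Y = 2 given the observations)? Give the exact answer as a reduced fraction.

P(Y = 2 | obs) = 33/83

Enumerate traces; 9 have nonzero weight after conditioning:
  (W=0, Y=4, U=0, X=3, Z=3) weight 1/729
  (W=0, Y=4, U=1, X=3, Z=3) weight 1/729
  (W=0, Y=4, U=2, X=3, Z=3) weight 1/324
  (W=1, Y=2, U=0, X=3, Z=2) weight 1/243
  (W=1, Y=2, U=1, X=3, Z=2) weight 1/243
  (W=1, Y=2, U=2, X=3, Z=2) weight 1/324
  (W=2, Y=3, U=0, X=3, Z=1) weight 1/243
  (W=2, Y=3, U=1, X=3, Z=1) weight 1/243
  … 1 more
Group by Y:
  weight(Y=2) = 11/972
  weight(Y=3) = 11/972
  weight(Y=4) = 17/2916
Total weight = 11/972 + 11/972 + 17/2916 = 83/2916
P(Y=2 | obs) = 11/972 / 83/2916 = 33/83
P(Y=3 | obs) = 11/972 / 83/2916 = 33/83
P(Y=4 | obs) = 17/2916 / 83/2916 = 17/83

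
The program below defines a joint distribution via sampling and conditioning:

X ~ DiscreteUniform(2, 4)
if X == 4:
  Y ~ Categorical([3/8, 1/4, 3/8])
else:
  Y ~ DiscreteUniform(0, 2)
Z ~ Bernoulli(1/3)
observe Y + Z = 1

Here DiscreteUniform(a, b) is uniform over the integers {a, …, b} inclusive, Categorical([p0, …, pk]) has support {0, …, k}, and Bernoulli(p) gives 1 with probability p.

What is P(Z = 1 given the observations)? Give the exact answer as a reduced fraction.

P(Z = 1 | obs) = 25/69

Enumerate traces; 6 have nonzero weight after conditioning:
  (X=2, Y=0, Z=1) weight 1/27
  (X=2, Y=1, Z=0) weight 2/27
  (X=3, Y=0, Z=1) weight 1/27
  (X=3, Y=1, Z=0) weight 2/27
  (X=4, Y=0, Z=1) weight 1/24
  (X=4, Y=1, Z=0) weight 1/18
Group by Z:
  weight(Z=0) = 11/54
  weight(Z=1) = 25/216
Total weight = 11/54 + 25/216 = 23/72
P(Z=0 | obs) = 11/54 / 23/72 = 44/69
P(Z=1 | obs) = 25/216 / 23/72 = 25/69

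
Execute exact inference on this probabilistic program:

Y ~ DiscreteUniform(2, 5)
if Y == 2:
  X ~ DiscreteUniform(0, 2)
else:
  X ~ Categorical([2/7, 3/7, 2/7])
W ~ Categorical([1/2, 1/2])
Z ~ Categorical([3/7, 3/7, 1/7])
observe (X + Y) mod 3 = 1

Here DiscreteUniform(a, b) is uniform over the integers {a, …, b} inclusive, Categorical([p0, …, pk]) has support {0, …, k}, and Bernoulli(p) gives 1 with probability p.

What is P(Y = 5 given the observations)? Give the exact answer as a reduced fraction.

P(Y = 5 | obs) = 3/14

Enumerate traces; 24 have nonzero weight after conditioning:
  (Y=2, X=2, W=0, Z=0) weight 1/56
  (Y=2, X=2, W=0, Z=1) weight 1/56
  (Y=2, X=2, W=0, Z=2) weight 1/168
  (Y=2, X=2, W=1, Z=0) weight 1/56
  (Y=2, X=2, W=1, Z=1) weight 1/56
  (Y=2, X=2, W=1, Z=2) weight 1/168
  (Y=3, X=1, W=0, Z=0) weight 9/392
  (Y=3, X=1, W=0, Z=1) weight 9/392
  (Y=4, X=0, W=0, Z=0) weight 3/196
  (Y=5, X=2, W=0, Z=0) weight 3/196
  … 14 more
Group by Y:
  weight(Y=2) = 1/12
  weight(Y=3) = 3/28
  weight(Y=4) = 1/14
  weight(Y=5) = 1/14
Total weight = 1/12 + 3/28 + 1/14 + 1/14 = 1/3
P(Y=2 | obs) = 1/12 / 1/3 = 1/4
P(Y=3 | obs) = 3/28 / 1/3 = 9/28
P(Y=4 | obs) = 1/14 / 1/3 = 3/14
P(Y=5 | obs) = 1/14 / 1/3 = 3/14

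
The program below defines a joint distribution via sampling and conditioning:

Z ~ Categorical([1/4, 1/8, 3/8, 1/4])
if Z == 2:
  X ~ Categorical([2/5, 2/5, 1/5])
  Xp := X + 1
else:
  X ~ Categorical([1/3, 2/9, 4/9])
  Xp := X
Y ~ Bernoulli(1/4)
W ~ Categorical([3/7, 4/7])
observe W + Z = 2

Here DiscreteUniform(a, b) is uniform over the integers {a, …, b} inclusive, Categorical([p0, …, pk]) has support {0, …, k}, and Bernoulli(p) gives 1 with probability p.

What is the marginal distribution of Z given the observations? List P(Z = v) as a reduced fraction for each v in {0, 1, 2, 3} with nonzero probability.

P(Z=1) = 4/13, P(Z=2) = 9/13

Enumerate traces; 12 have nonzero weight after conditioning:
  (Z=1, X=0, Y=0, W=1) weight 1/56
  (Z=1, X=0, Y=1, W=1) weight 1/168
  (Z=1, X=1, Y=0, W=1) weight 1/84
  (Z=1, X=1, Y=1, W=1) weight 1/252
  (Z=1, X=2, Y=0, W=1) weight 1/42
  (Z=1, X=2, Y=1, W=1) weight 1/126
  (Z=2, X=0, Y=0, W=0) weight 27/560
  (Z=2, X=0, Y=1, W=0) weight 9/560
  … 4 more
Group by Z:
  weight(Z=1) = 1/14
  weight(Z=2) = 9/56
Total weight = 1/14 + 9/56 = 13/56
P(Z=1 | obs) = 1/14 / 13/56 = 4/13
P(Z=2 | obs) = 9/56 / 13/56 = 9/13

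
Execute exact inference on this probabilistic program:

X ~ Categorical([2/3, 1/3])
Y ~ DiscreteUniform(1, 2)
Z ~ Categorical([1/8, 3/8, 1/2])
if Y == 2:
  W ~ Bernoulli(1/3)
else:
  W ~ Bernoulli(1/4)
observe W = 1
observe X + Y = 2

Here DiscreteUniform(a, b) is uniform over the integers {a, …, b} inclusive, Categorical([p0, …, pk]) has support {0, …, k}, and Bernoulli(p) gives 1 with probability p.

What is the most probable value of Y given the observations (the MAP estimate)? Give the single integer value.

argmax_v P(Y = v | obs) = 2

Enumerate traces; 6 have nonzero weight after conditioning:
  (X=0, Y=2, Z=0, W=1) weight 1/72
  (X=0, Y=2, Z=1, W=1) weight 1/24
  (X=0, Y=2, Z=2, W=1) weight 1/18
  (X=1, Y=1, Z=0, W=1) weight 1/192
  (X=1, Y=1, Z=1, W=1) weight 1/64
  (X=1, Y=1, Z=2, W=1) weight 1/48
Group by Y:
  weight(Y=1) = 1/24
  weight(Y=2) = 1/9
Total weight = 1/24 + 1/9 = 11/72
P(Y=1 | obs) = 1/24 / 11/72 = 3/11
P(Y=2 | obs) = 1/9 / 11/72 = 8/11
argmax = 2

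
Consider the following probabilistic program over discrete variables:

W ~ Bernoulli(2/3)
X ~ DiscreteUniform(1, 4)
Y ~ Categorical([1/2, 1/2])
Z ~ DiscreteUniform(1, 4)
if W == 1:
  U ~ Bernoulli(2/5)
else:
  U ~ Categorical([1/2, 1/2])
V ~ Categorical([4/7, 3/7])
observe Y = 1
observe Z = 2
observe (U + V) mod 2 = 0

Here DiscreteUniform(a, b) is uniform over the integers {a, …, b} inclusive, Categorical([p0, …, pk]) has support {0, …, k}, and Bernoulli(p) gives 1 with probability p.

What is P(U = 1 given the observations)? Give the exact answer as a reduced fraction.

P(U = 1 | obs) = 39/107

Enumerate traces; 16 have nonzero weight after conditioning:
  (W=0, X=1, Y=1, Z=2, U=0, V=0) weight 1/336
  (W=0, X=1, Y=1, Z=2, U=1, V=1) weight 1/448
  (W=0, X=2, Y=1, Z=2, U=0, V=0) weight 1/336
  (W=0, X=2, Y=1, Z=2, U=1, V=1) weight 1/448
  (W=0, X=3, Y=1, Z=2, U=0, V=0) weight 1/336
  (W=0, X=3, Y=1, Z=2, U=1, V=1) weight 1/448
  (W=0, X=4, Y=1, Z=2, U=0, V=0) weight 1/336
  (W=0, X=4, Y=1, Z=2, U=1, V=1) weight 1/448
  … 8 more
Group by U:
  weight(U=0) = 17/420
  weight(U=1) = 13/560
Total weight = 17/420 + 13/560 = 107/1680
P(U=0 | obs) = 17/420 / 107/1680 = 68/107
P(U=1 | obs) = 13/560 / 107/1680 = 39/107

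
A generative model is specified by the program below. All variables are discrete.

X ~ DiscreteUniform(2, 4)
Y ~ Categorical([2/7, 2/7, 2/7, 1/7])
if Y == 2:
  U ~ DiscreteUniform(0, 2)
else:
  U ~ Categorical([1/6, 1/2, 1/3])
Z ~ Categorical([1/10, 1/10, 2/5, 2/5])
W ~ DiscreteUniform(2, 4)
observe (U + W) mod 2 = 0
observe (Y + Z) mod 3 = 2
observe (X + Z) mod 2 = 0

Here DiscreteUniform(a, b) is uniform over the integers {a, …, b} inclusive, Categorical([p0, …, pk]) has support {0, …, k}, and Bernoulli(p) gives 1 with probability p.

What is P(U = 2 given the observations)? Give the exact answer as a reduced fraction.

Enumerate traces; 40 have nonzero weight after conditioning:
  (X=2, Y=0, U=0, Z=2, W=2) weight 2/945
  (X=2, Y=0, U=0, Z=2, W=4) weight 2/945
  (X=2, Y=0, U=1, Z=2, W=3) weight 2/315
  (X=2, Y=0, U=2, Z=2, W=2) weight 4/945
  (X=2, Y=0, U=2, Z=2, W=4) weight 4/945
  (X=2, Y=2, U=0, Z=0, W=2) weight 1/945
  (X=2, Y=2, U=0, Z=0, W=4) weight 1/945
  (X=2, Y=2, U=1, Z=0, W=3) weight 1/945
  … 32 more
Group by U:
  weight(U=0) = 5/189
  weight(U=1) = 17/630
  weight(U=2) = 38/945
Total weight = 5/189 + 17/630 + 38/945 = 59/630
P(U=0 | obs) = 5/189 / 59/630 = 50/177
P(U=1 | obs) = 17/630 / 59/630 = 17/59
P(U=2 | obs) = 38/945 / 59/630 = 76/177

P(U = 2 | obs) = 76/177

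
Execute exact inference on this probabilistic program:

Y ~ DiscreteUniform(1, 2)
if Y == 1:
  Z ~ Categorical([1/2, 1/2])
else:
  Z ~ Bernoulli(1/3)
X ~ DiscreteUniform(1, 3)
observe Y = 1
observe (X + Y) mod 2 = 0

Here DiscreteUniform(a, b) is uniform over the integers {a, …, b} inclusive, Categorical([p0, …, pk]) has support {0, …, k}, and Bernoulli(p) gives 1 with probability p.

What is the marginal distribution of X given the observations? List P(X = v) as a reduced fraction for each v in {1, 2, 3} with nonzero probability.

P(X=1) = 1/2, P(X=3) = 1/2

Enumerate traces; 4 have nonzero weight after conditioning:
  (Y=1, Z=0, X=1) weight 1/12
  (Y=1, Z=0, X=3) weight 1/12
  (Y=1, Z=1, X=1) weight 1/12
  (Y=1, Z=1, X=3) weight 1/12
Group by X:
  weight(X=1) = 1/6
  weight(X=3) = 1/6
Total weight = 1/6 + 1/6 = 1/3
P(X=1 | obs) = 1/6 / 1/3 = 1/2
P(X=3 | obs) = 1/6 / 1/3 = 1/2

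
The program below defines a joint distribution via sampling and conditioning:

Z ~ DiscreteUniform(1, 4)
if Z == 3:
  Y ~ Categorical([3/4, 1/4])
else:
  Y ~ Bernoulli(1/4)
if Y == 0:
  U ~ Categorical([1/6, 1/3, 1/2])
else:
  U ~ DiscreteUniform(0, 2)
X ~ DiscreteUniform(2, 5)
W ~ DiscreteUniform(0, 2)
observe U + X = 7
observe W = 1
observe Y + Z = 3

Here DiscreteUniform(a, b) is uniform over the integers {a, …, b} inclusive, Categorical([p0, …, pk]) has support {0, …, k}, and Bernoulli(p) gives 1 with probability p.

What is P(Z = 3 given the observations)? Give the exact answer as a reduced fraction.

Enumerate traces; 2 have nonzero weight after conditioning:
  (Z=2, Y=1, U=2, X=5, W=1) weight 1/576
  (Z=3, Y=0, U=2, X=5, W=1) weight 1/128
Group by Z:
  weight(Z=2) = 1/576
  weight(Z=3) = 1/128
Total weight = 1/576 + 1/128 = 11/1152
P(Z=2 | obs) = 1/576 / 11/1152 = 2/11
P(Z=3 | obs) = 1/128 / 11/1152 = 9/11

P(Z = 3 | obs) = 9/11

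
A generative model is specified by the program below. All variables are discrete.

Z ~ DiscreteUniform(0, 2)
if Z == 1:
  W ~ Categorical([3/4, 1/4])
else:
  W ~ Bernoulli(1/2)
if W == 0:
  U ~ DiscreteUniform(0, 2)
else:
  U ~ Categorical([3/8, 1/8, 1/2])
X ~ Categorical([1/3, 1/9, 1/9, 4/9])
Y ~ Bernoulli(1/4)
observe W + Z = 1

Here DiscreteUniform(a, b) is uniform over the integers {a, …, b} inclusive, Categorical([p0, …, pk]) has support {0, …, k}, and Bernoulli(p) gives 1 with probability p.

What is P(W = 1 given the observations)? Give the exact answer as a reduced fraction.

Enumerate traces; 48 have nonzero weight after conditioning:
  (Z=0, W=1, U=0, X=0, Y=0) weight 1/64
  (Z=0, W=1, U=0, X=0, Y=1) weight 1/192
  (Z=0, W=1, U=0, X=1, Y=0) weight 1/192
  (Z=0, W=1, U=0, X=1, Y=1) weight 1/576
  (Z=0, W=1, U=0, X=2, Y=0) weight 1/192
  (Z=0, W=1, U=0, X=2, Y=1) weight 1/576
  (Z=0, W=1, U=0, X=3, Y=0) weight 1/48
  (Z=0, W=1, U=0, X=3, Y=1) weight 1/144
  (Z=1, W=0, U=0, X=0, Y=0) weight 1/48
  … 39 more
Group by W:
  weight(W=0) = 1/4
  weight(W=1) = 1/6
Total weight = 1/4 + 1/6 = 5/12
P(W=0 | obs) = 1/4 / 5/12 = 3/5
P(W=1 | obs) = 1/6 / 5/12 = 2/5

P(W = 1 | obs) = 2/5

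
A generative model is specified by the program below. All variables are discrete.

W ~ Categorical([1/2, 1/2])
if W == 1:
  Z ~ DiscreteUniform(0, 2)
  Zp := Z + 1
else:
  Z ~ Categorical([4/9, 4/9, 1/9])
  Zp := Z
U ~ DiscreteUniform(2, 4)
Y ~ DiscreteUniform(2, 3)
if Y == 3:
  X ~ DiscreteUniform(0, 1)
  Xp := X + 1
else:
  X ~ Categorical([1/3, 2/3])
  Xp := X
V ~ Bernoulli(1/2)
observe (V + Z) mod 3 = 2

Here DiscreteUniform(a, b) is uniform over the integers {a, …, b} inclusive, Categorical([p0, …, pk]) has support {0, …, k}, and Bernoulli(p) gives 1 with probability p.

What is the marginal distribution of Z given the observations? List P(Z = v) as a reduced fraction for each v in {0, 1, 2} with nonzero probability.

P(Z=1) = 7/11, P(Z=2) = 4/11

Enumerate traces; 48 have nonzero weight after conditioning:
  (W=0, Z=1, U=2, Y=2, X=0, V=1) weight 1/162
  (W=0, Z=1, U=2, Y=2, X=1, V=1) weight 1/81
  (W=0, Z=1, U=2, Y=3, X=0, V=1) weight 1/108
  (W=0, Z=1, U=2, Y=3, X=1, V=1) weight 1/108
  (W=0, Z=1, U=3, Y=2, X=0, V=1) weight 1/162
  (W=0, Z=1, U=3, Y=2, X=1, V=1) weight 1/81
  (W=0, Z=1, U=3, Y=3, X=0, V=1) weight 1/108
  (W=0, Z=1, U=3, Y=3, X=1, V=1) weight 1/108
  (W=0, Z=2, U=2, Y=2, X=0, V=0) weight 1/648
  … 39 more
Group by Z:
  weight(Z=1) = 7/36
  weight(Z=2) = 1/9
Total weight = 7/36 + 1/9 = 11/36
P(Z=1 | obs) = 7/36 / 11/36 = 7/11
P(Z=2 | obs) = 1/9 / 11/36 = 4/11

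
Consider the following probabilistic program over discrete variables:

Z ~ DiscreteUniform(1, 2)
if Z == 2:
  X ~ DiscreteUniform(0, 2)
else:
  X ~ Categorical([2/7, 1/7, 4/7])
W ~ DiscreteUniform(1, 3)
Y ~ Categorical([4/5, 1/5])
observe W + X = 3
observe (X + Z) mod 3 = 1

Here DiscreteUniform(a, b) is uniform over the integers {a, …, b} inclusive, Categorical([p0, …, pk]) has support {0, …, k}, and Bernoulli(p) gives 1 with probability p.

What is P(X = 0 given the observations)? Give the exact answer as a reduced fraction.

Enumerate traces; 4 have nonzero weight after conditioning:
  (Z=1, X=0, W=3, Y=0) weight 4/105
  (Z=1, X=0, W=3, Y=1) weight 1/105
  (Z=2, X=2, W=1, Y=0) weight 2/45
  (Z=2, X=2, W=1, Y=1) weight 1/90
Group by X:
  weight(X=0) = 1/21
  weight(X=2) = 1/18
Total weight = 1/21 + 1/18 = 13/126
P(X=0 | obs) = 1/21 / 13/126 = 6/13
P(X=2 | obs) = 1/18 / 13/126 = 7/13

P(X = 0 | obs) = 6/13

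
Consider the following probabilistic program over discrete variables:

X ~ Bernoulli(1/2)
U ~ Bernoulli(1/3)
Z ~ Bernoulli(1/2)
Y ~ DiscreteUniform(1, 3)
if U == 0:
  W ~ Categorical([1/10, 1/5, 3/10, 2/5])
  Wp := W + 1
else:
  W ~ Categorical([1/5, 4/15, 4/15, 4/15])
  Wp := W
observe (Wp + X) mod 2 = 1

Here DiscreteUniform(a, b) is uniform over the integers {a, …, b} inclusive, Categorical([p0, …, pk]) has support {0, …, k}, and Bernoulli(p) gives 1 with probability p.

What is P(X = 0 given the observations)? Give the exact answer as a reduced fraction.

P(X = 0 | obs) = 4/9

Enumerate traces; 48 have nonzero weight after conditioning:
  (X=0, U=0, Z=0, Y=1, W=0) weight 1/180
  (X=0, U=0, Z=0, Y=1, W=2) weight 1/60
  (X=0, U=0, Z=0, Y=2, W=0) weight 1/180
  (X=0, U=0, Z=0, Y=2, W=2) weight 1/60
  (X=0, U=0, Z=0, Y=3, W=0) weight 1/180
  (X=0, U=0, Z=0, Y=3, W=2) weight 1/60
  (X=0, U=0, Z=1, Y=1, W=0) weight 1/180
  (X=0, U=0, Z=1, Y=1, W=2) weight 1/60
  (X=1, U=0, Z=0, Y=1, W=1) weight 1/90
  … 39 more
Group by X:
  weight(X=0) = 2/9
  weight(X=1) = 5/18
Total weight = 2/9 + 5/18 = 1/2
P(X=0 | obs) = 2/9 / 1/2 = 4/9
P(X=1 | obs) = 5/18 / 1/2 = 5/9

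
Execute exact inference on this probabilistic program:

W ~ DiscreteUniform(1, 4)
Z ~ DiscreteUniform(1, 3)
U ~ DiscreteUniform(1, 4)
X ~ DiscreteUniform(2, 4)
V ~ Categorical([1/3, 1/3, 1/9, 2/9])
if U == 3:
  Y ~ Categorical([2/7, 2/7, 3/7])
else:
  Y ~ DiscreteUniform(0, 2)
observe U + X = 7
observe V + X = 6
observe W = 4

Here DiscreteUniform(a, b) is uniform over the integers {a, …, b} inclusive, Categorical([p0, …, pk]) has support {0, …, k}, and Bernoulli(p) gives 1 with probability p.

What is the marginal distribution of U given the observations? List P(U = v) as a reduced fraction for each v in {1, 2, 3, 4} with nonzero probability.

P(U=3) = 1/3, P(U=4) = 2/3

Enumerate traces; 18 have nonzero weight after conditioning:
  (W=4, Z=1, U=3, X=4, V=2, Y=0) weight 1/4536
  (W=4, Z=1, U=3, X=4, V=2, Y=1) weight 1/4536
  (W=4, Z=1, U=3, X=4, V=2, Y=2) weight 1/3024
  (W=4, Z=1, U=4, X=3, V=3, Y=0) weight 1/1944
  (W=4, Z=1, U=4, X=3, V=3, Y=1) weight 1/1944
  (W=4, Z=1, U=4, X=3, V=3, Y=2) weight 1/1944
  (W=4, Z=2, U=3, X=4, V=2, Y=0) weight 1/4536
  (W=4, Z=2, U=3, X=4, V=2, Y=1) weight 1/4536
  … 10 more
Group by U:
  weight(U=3) = 1/432
  weight(U=4) = 1/216
Total weight = 1/432 + 1/216 = 1/144
P(U=3 | obs) = 1/432 / 1/144 = 1/3
P(U=4 | obs) = 1/216 / 1/144 = 2/3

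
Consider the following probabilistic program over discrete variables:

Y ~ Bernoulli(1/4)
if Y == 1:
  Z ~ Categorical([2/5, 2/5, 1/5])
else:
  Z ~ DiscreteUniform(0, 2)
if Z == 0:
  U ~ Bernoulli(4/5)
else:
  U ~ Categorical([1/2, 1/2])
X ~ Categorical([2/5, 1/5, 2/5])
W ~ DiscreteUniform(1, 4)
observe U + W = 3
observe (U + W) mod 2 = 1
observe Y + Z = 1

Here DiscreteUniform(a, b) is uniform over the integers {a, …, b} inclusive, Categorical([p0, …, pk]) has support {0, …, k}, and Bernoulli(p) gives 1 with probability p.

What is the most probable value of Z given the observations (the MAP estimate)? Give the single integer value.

Enumerate traces; 12 have nonzero weight after conditioning:
  (Y=0, Z=1, U=0, X=0, W=3) weight 1/80
  (Y=0, Z=1, U=0, X=1, W=3) weight 1/160
  (Y=0, Z=1, U=0, X=2, W=3) weight 1/80
  (Y=0, Z=1, U=1, X=0, W=2) weight 1/80
  (Y=0, Z=1, U=1, X=1, W=2) weight 1/160
  (Y=0, Z=1, U=1, X=2, W=2) weight 1/80
  (Y=1, Z=0, U=0, X=0, W=3) weight 1/500
  (Y=1, Z=0, U=0, X=1, W=3) weight 1/1000
  … 4 more
Group by Z:
  weight(Z=0) = 1/40
  weight(Z=1) = 1/16
Total weight = 1/40 + 1/16 = 7/80
P(Z=0 | obs) = 1/40 / 7/80 = 2/7
P(Z=1 | obs) = 1/16 / 7/80 = 5/7
argmax = 1

argmax_v P(Z = v | obs) = 1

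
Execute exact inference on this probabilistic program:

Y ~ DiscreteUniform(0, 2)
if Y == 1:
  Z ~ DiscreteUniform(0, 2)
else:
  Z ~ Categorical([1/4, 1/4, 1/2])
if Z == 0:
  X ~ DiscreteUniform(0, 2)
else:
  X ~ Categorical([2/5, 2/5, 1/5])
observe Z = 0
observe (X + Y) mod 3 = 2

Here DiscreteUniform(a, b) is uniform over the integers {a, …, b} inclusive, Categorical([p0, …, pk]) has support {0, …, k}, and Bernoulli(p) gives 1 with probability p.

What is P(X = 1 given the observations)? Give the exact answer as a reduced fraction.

P(X = 1 | obs) = 2/5

Enumerate traces; 3 have nonzero weight after conditioning:
  (Y=0, Z=0, X=2) weight 1/36
  (Y=1, Z=0, X=1) weight 1/27
  (Y=2, Z=0, X=0) weight 1/36
Group by X:
  weight(X=0) = 1/36
  weight(X=1) = 1/27
  weight(X=2) = 1/36
Total weight = 1/36 + 1/27 + 1/36 = 5/54
P(X=0 | obs) = 1/36 / 5/54 = 3/10
P(X=1 | obs) = 1/27 / 5/54 = 2/5
P(X=2 | obs) = 1/36 / 5/54 = 3/10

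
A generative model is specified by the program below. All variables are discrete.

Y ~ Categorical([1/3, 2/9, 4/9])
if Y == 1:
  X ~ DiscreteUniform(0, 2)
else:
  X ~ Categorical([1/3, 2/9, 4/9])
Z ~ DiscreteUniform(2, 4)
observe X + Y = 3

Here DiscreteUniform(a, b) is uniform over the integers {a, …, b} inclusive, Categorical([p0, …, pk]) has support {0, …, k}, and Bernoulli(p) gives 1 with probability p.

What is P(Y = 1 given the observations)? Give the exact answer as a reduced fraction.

P(Y = 1 | obs) = 3/7

Enumerate traces; 6 have nonzero weight after conditioning:
  (Y=1, X=2, Z=2) weight 2/81
  (Y=1, X=2, Z=3) weight 2/81
  (Y=1, X=2, Z=4) weight 2/81
  (Y=2, X=1, Z=2) weight 8/243
  (Y=2, X=1, Z=3) weight 8/243
  (Y=2, X=1, Z=4) weight 8/243
Group by Y:
  weight(Y=1) = 2/27
  weight(Y=2) = 8/81
Total weight = 2/27 + 8/81 = 14/81
P(Y=1 | obs) = 2/27 / 14/81 = 3/7
P(Y=2 | obs) = 8/81 / 14/81 = 4/7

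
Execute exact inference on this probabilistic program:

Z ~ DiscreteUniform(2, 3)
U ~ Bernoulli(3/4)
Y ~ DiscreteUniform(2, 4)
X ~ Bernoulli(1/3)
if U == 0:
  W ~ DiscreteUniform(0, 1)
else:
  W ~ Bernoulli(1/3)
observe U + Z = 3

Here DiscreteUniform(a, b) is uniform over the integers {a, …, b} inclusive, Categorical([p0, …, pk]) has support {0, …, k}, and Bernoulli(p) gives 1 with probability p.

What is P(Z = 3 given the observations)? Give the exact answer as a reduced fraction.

P(Z = 3 | obs) = 1/4

Enumerate traces; 24 have nonzero weight after conditioning:
  (Z=2, U=1, Y=2, X=0, W=0) weight 1/18
  (Z=2, U=1, Y=2, X=0, W=1) weight 1/36
  (Z=2, U=1, Y=2, X=1, W=0) weight 1/36
  (Z=2, U=1, Y=2, X=1, W=1) weight 1/72
  (Z=2, U=1, Y=3, X=0, W=0) weight 1/18
  (Z=2, U=1, Y=3, X=0, W=1) weight 1/36
  (Z=2, U=1, Y=3, X=1, W=0) weight 1/36
  (Z=2, U=1, Y=3, X=1, W=1) weight 1/72
  (Z=3, U=0, Y=2, X=0, W=0) weight 1/72
  … 15 more
Group by Z:
  weight(Z=2) = 3/8
  weight(Z=3) = 1/8
Total weight = 3/8 + 1/8 = 1/2
P(Z=2 | obs) = 3/8 / 1/2 = 3/4
P(Z=3 | obs) = 1/8 / 1/2 = 1/4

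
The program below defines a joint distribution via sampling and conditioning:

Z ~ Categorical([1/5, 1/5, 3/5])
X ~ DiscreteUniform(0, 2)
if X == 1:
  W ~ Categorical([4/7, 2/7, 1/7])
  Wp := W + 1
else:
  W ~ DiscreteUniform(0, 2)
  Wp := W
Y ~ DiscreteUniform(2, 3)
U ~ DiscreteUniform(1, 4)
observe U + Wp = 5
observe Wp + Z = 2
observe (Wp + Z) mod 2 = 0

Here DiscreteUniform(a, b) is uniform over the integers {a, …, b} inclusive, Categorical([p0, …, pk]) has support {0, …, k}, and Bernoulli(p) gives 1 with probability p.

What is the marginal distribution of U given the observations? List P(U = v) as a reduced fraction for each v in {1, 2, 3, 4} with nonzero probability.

Enumerate traces; 12 have nonzero weight after conditioning:
  (Z=0, X=0, W=2, Y=2, U=3) weight 1/360
  (Z=0, X=0, W=2, Y=3, U=3) weight 1/360
  (Z=0, X=1, W=1, Y=2, U=3) weight 1/420
  (Z=0, X=1, W=1, Y=3, U=3) weight 1/420
  (Z=0, X=2, W=2, Y=2, U=3) weight 1/360
  (Z=0, X=2, W=2, Y=3, U=3) weight 1/360
  (Z=1, X=0, W=1, Y=2, U=4) weight 1/360
  (Z=1, X=0, W=1, Y=3, U=4) weight 1/360
  … 4 more
Group by U:
  weight(U=3) = 1/63
  weight(U=4) = 13/630
Total weight = 1/63 + 13/630 = 23/630
P(U=3 | obs) = 1/63 / 23/630 = 10/23
P(U=4 | obs) = 13/630 / 23/630 = 13/23

P(U=3) = 10/23, P(U=4) = 13/23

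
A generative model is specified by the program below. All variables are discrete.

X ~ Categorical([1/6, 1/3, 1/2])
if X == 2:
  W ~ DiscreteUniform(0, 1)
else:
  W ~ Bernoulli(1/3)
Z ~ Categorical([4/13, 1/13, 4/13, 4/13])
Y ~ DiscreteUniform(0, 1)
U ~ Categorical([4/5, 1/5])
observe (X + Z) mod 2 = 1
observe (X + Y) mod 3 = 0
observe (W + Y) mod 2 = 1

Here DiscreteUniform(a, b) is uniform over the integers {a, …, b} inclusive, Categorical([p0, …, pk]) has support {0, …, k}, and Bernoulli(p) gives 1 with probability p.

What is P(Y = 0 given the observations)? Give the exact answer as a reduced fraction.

P(Y = 0 | obs) = 2/11

Enumerate traces; 8 have nonzero weight after conditioning:
  (X=0, W=1, Z=1, Y=0, U=0) weight 1/585
  (X=0, W=1, Z=1, Y=0, U=1) weight 1/2340
  (X=0, W=1, Z=3, Y=0, U=0) weight 4/585
  (X=0, W=1, Z=3, Y=0, U=1) weight 1/585
  (X=2, W=0, Z=1, Y=1, U=0) weight 1/130
  (X=2, W=0, Z=1, Y=1, U=1) weight 1/520
  (X=2, W=0, Z=3, Y=1, U=0) weight 2/65
  (X=2, W=0, Z=3, Y=1, U=1) weight 1/130
Group by Y:
  weight(Y=0) = 5/468
  weight(Y=1) = 5/104
Total weight = 5/468 + 5/104 = 55/936
P(Y=0 | obs) = 5/468 / 55/936 = 2/11
P(Y=1 | obs) = 5/104 / 55/936 = 9/11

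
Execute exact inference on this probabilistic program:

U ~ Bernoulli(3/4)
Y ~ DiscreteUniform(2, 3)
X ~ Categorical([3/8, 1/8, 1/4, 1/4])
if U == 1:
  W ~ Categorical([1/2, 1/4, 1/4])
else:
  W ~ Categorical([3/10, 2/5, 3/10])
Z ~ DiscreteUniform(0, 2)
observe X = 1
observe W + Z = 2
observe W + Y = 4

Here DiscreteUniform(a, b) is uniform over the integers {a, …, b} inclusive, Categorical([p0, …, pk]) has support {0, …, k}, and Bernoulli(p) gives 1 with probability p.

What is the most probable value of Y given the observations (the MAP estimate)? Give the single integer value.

argmax_v P(Y = v | obs) = 3

Enumerate traces; 4 have nonzero weight after conditioning:
  (U=0, Y=2, X=1, W=2, Z=0) weight 1/640
  (U=0, Y=3, X=1, W=1, Z=1) weight 1/480
  (U=1, Y=2, X=1, W=2, Z=0) weight 1/256
  (U=1, Y=3, X=1, W=1, Z=1) weight 1/256
Group by Y:
  weight(Y=2) = 7/1280
  weight(Y=3) = 23/3840
Total weight = 7/1280 + 23/3840 = 11/960
P(Y=2 | obs) = 7/1280 / 11/960 = 21/44
P(Y=3 | obs) = 23/3840 / 11/960 = 23/44
argmax = 3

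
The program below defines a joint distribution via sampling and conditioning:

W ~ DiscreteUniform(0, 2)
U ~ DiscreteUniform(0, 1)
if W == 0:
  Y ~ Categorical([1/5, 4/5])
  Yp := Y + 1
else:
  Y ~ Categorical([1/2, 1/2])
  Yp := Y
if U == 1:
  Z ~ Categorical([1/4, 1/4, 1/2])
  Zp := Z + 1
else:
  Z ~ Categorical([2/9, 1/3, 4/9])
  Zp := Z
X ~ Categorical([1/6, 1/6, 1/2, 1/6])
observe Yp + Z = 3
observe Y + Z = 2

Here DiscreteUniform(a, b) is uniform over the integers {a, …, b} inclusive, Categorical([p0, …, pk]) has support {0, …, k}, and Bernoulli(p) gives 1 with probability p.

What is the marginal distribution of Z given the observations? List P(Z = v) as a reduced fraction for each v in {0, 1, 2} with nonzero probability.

Enumerate traces; 16 have nonzero weight after conditioning:
  (W=0, U=0, Y=0, Z=2, X=0) weight 1/405
  (W=0, U=0, Y=0, Z=2, X=1) weight 1/405
  (W=0, U=0, Y=0, Z=2, X=2) weight 1/135
  (W=0, U=0, Y=0, Z=2, X=3) weight 1/405
  (W=0, U=0, Y=1, Z=1, X=0) weight 1/135
  (W=0, U=0, Y=1, Z=1, X=1) weight 1/135
  (W=0, U=0, Y=1, Z=1, X=2) weight 1/45
  (W=0, U=0, Y=1, Z=1, X=3) weight 1/135
  … 8 more
Group by Z:
  weight(Z=1) = 7/90
  weight(Z=2) = 17/540
Total weight = 7/90 + 17/540 = 59/540
P(Z=1 | obs) = 7/90 / 59/540 = 42/59
P(Z=2 | obs) = 17/540 / 59/540 = 17/59

P(Z=1) = 42/59, P(Z=2) = 17/59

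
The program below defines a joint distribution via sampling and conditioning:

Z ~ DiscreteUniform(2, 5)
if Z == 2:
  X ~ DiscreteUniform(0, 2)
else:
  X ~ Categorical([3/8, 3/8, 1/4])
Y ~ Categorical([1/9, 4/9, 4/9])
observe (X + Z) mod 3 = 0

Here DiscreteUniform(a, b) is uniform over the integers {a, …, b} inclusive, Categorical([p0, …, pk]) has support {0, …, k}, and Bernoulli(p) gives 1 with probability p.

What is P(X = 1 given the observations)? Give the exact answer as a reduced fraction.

Enumerate traces; 12 have nonzero weight after conditioning:
  (Z=2, X=1, Y=0) weight 1/108
  (Z=2, X=1, Y=1) weight 1/27
  (Z=2, X=1, Y=2) weight 1/27
  (Z=3, X=0, Y=0) weight 1/96
  (Z=3, X=0, Y=1) weight 1/24
  (Z=3, X=0, Y=2) weight 1/24
  (Z=4, X=2, Y=0) weight 1/144
  (Z=4, X=2, Y=1) weight 1/36
  … 4 more
Group by X:
  weight(X=0) = 3/32
  weight(X=1) = 17/96
  weight(X=2) = 1/16
Total weight = 3/32 + 17/96 + 1/16 = 1/3
P(X=0 | obs) = 3/32 / 1/3 = 9/32
P(X=1 | obs) = 17/96 / 1/3 = 17/32
P(X=2 | obs) = 1/16 / 1/3 = 3/16

P(X = 1 | obs) = 17/32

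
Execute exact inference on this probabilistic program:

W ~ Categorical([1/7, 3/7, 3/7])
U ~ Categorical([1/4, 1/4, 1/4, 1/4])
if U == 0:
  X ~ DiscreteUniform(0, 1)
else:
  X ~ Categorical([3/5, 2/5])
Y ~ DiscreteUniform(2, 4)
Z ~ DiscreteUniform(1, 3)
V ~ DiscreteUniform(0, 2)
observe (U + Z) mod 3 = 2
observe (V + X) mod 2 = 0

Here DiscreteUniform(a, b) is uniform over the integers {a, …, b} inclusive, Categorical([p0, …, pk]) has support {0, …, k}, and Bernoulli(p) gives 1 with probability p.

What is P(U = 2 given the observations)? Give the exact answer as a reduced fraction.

P(U = 2 | obs) = 16/63

Enumerate traces; 108 have nonzero weight after conditioning:
  (W=0, U=0, X=0, Y=2, Z=2, V=0) weight 1/1512
  (W=0, U=0, X=0, Y=2, Z=2, V=2) weight 1/1512
  (W=0, U=0, X=0, Y=3, Z=2, V=0) weight 1/1512
  (W=0, U=0, X=0, Y=3, Z=2, V=2) weight 1/1512
  (W=0, U=0, X=0, Y=4, Z=2, V=0) weight 1/1512
  (W=0, U=0, X=0, Y=4, Z=2, V=2) weight 1/1512
  (W=0, U=0, X=1, Y=2, Z=2, V=1) weight 1/1512
  (W=0, U=0, X=1, Y=3, Z=2, V=1) weight 1/1512
  (W=0, U=1, X=0, Y=2, Z=1, V=0) weight 1/1260
  (W=0, U=2, X=0, Y=2, Z=3, V=0) weight 1/1260
  … 98 more
Group by U:
  weight(U=0) = 1/24
  weight(U=1) = 2/45
  weight(U=2) = 2/45
  weight(U=3) = 2/45
Total weight = 1/24 + 2/45 + 2/45 + 2/45 = 7/40
P(U=0 | obs) = 1/24 / 7/40 = 5/21
P(U=1 | obs) = 2/45 / 7/40 = 16/63
P(U=2 | obs) = 2/45 / 7/40 = 16/63
P(U=3 | obs) = 2/45 / 7/40 = 16/63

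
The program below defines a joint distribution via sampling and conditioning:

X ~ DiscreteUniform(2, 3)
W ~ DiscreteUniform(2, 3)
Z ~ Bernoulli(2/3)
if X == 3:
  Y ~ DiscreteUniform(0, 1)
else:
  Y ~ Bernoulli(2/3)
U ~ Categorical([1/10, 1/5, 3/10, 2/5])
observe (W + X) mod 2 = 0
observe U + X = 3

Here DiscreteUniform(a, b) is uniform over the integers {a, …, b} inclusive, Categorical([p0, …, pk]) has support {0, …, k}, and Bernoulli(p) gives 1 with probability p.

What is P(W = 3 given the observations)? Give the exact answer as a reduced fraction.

P(W = 3 | obs) = 1/3

Enumerate traces; 8 have nonzero weight after conditioning:
  (X=2, W=2, Z=0, Y=0, U=1) weight 1/180
  (X=2, W=2, Z=0, Y=1, U=1) weight 1/90
  (X=2, W=2, Z=1, Y=0, U=1) weight 1/90
  (X=2, W=2, Z=1, Y=1, U=1) weight 1/45
  (X=3, W=3, Z=0, Y=0, U=0) weight 1/240
  (X=3, W=3, Z=0, Y=1, U=0) weight 1/240
  (X=3, W=3, Z=1, Y=0, U=0) weight 1/120
  (X=3, W=3, Z=1, Y=1, U=0) weight 1/120
Group by W:
  weight(W=2) = 1/20
  weight(W=3) = 1/40
Total weight = 1/20 + 1/40 = 3/40
P(W=2 | obs) = 1/20 / 3/40 = 2/3
P(W=3 | obs) = 1/40 / 3/40 = 1/3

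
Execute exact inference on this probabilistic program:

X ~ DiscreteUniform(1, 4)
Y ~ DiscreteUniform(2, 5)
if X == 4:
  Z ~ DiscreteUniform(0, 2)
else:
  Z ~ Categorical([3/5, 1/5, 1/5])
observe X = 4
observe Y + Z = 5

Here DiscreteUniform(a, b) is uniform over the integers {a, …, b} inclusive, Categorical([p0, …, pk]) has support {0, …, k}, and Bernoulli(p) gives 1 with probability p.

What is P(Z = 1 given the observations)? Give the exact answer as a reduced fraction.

P(Z = 1 | obs) = 1/3

Enumerate traces; 3 have nonzero weight after conditioning:
  (X=4, Y=3, Z=2) weight 1/48
  (X=4, Y=4, Z=1) weight 1/48
  (X=4, Y=5, Z=0) weight 1/48
Group by Z:
  weight(Z=0) = 1/48
  weight(Z=1) = 1/48
  weight(Z=2) = 1/48
Total weight = 1/48 + 1/48 + 1/48 = 1/16
P(Z=0 | obs) = 1/48 / 1/16 = 1/3
P(Z=1 | obs) = 1/48 / 1/16 = 1/3
P(Z=2 | obs) = 1/48 / 1/16 = 1/3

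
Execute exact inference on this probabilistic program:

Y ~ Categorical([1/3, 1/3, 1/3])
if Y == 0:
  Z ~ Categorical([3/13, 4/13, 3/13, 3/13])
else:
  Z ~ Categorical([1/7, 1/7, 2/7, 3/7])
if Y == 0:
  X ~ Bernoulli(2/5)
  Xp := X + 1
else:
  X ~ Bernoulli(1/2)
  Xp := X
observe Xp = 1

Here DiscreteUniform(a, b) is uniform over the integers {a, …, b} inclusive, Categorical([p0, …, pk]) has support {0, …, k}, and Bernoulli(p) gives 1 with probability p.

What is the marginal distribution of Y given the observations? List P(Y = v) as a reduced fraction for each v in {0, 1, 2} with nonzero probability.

Enumerate traces; 12 have nonzero weight after conditioning:
  (Y=0, Z=0, X=0) weight 3/65
  (Y=0, Z=1, X=0) weight 4/65
  (Y=0, Z=2, X=0) weight 3/65
  (Y=0, Z=3, X=0) weight 3/65
  (Y=1, Z=0, X=1) weight 1/42
  (Y=1, Z=1, X=1) weight 1/42
  (Y=1, Z=2, X=1) weight 1/21
  (Y=1, Z=3, X=1) weight 1/14
  (Y=2, Z=0, X=1) weight 1/42
  … 3 more
Group by Y:
  weight(Y=0) = 1/5
  weight(Y=1) = 1/6
  weight(Y=2) = 1/6
Total weight = 1/5 + 1/6 + 1/6 = 8/15
P(Y=0 | obs) = 1/5 / 8/15 = 3/8
P(Y=1 | obs) = 1/6 / 8/15 = 5/16
P(Y=2 | obs) = 1/6 / 8/15 = 5/16

P(Y=0) = 3/8, P(Y=1) = 5/16, P(Y=2) = 5/16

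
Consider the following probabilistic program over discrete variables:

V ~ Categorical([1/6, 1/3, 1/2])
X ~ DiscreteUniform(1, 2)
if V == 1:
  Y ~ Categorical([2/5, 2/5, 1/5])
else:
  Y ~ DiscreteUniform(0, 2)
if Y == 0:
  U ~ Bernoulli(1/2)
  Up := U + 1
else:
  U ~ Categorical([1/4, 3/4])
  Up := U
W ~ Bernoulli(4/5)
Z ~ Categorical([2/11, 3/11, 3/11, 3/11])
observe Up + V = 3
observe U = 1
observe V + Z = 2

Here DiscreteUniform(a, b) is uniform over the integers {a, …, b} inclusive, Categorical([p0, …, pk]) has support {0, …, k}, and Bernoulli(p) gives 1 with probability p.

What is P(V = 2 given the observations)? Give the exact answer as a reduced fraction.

P(V = 2 | obs) = 5/7

Enumerate traces; 12 have nonzero weight after conditioning:
  (V=1, X=1, Y=0, U=1, W=0, Z=1) weight 1/550
  (V=1, X=1, Y=0, U=1, W=1, Z=1) weight 2/275
  (V=1, X=2, Y=0, U=1, W=0, Z=1) weight 1/550
  (V=1, X=2, Y=0, U=1, W=1, Z=1) weight 2/275
  (V=2, X=1, Y=1, U=1, W=0, Z=0) weight 1/440
  (V=2, X=1, Y=1, U=1, W=1, Z=0) weight 1/110
  (V=2, X=1, Y=2, U=1, W=0, Z=0) weight 1/440
  (V=2, X=1, Y=2, U=1, W=1, Z=0) weight 1/110
  … 4 more
Group by V:
  weight(V=1) = 1/55
  weight(V=2) = 1/22
Total weight = 1/55 + 1/22 = 7/110
P(V=1 | obs) = 1/55 / 7/110 = 2/7
P(V=2 | obs) = 1/22 / 7/110 = 5/7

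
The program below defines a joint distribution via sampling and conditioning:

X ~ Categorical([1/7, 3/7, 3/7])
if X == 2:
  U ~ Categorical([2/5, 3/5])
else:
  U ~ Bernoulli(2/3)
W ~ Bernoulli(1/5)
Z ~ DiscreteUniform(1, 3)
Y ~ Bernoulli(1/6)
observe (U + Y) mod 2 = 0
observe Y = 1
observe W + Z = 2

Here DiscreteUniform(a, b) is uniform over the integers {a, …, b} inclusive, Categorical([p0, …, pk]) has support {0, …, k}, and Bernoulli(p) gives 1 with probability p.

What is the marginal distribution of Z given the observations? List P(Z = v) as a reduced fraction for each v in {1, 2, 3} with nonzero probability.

Enumerate traces; 6 have nonzero weight after conditioning:
  (X=0, U=1, W=0, Z=2, Y=1) weight 4/945
  (X=0, U=1, W=1, Z=1, Y=1) weight 1/945
  (X=1, U=1, W=0, Z=2, Y=1) weight 4/315
  (X=1, U=1, W=1, Z=1, Y=1) weight 1/315
  (X=2, U=1, W=0, Z=2, Y=1) weight 2/175
  (X=2, U=1, W=1, Z=1, Y=1) weight 1/350
Group by Z:
  weight(Z=1) = 67/9450
  weight(Z=2) = 134/4725
Total weight = 67/9450 + 134/4725 = 67/1890
P(Z=1 | obs) = 67/9450 / 67/1890 = 1/5
P(Z=2 | obs) = 134/4725 / 67/1890 = 4/5

P(Z=1) = 1/5, P(Z=2) = 4/5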